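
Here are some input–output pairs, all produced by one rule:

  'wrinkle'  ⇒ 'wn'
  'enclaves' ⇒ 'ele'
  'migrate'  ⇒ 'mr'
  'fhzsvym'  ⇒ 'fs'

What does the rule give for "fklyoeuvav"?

fyu

Rule — move the last character to the front, then keep one character in every 3, starting at position 2 (positions 2nd, 5th, 8th, ...).
Doing the same to "fklyoeuvav": "fyu".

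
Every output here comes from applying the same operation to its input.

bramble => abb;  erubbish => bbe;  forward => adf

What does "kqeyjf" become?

The transformation: sort the characters into alphabetical order, then keep only the first 3 characters.
Doing the same to "kqeyjf": "efj".

efj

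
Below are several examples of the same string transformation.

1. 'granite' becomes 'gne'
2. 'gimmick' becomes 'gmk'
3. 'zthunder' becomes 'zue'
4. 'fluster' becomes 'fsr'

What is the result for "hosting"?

htg

Looking at the pairs, the operation is to keep one character in every 3, starting at position 1 (positions 1st, 4th, 7th, ...).
So "hosting" becomes "htg".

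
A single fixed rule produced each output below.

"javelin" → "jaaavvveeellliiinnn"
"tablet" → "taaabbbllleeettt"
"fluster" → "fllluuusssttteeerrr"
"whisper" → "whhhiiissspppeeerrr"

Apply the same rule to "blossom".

blllooossssssooommm

Each output is the input with this applied: repeat every character 3 times, then delete the first 2 characters.
Applying both steps to "blossom": "bbblllooossssssooommm", then "blllooossssssooommm".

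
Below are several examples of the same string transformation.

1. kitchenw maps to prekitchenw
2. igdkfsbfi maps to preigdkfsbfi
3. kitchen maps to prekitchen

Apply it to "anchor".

The pattern: prepend "pre".
On "anchor" that produces "preanchor".

preanchor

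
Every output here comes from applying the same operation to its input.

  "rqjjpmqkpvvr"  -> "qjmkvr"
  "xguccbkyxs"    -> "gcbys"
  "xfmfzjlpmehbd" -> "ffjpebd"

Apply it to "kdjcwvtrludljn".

dcvruln

Each output is the input with this applied: swap each adjacent pair of characters (1↔2, 3↔4, ...), then keep every other character starting from the first (positions 1st, 3rd, 5th, ...).
On "kdjcwvtrludljn" that produces "dcvruln".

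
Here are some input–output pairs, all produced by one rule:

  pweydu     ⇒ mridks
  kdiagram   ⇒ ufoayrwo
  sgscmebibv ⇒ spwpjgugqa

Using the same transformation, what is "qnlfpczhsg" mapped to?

In each case the input is transformed by: shift every letter 12 places backward in the alphabet (wrapping around), then swap the front and back halves of the string.
On "qnlfpczhsg": the first step gives "ebztdqnvgu", and the second then gives "qnvguebztd".

qnvguebztd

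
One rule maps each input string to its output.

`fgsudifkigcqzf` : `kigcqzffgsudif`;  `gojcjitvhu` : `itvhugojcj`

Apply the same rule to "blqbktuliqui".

uliquiblqbkt

Each output is the input with this applied: swap the front and back halves of the string.
So "blqbktuliqui" becomes "uliquiblqbkt".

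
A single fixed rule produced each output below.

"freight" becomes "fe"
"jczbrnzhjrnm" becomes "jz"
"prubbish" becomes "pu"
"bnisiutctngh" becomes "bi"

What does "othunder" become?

oh

Looking at the pairs, the operation is to keep every other character starting from the first (positions 1st, 3rd, 5th, ...), then keep only the first 2 characters.
Applying both steps to "othunder": "ohne", then "oh".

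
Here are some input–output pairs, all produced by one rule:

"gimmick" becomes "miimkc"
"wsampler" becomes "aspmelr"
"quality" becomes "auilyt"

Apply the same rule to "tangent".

naegtn

The rule is to delete the first character, then swap each adjacent pair of characters (1↔2, 3↔4, ...).
Working it through for "tangent": intermediate "angent", final "naegtn".
(Check on "quality": → "uality" → "auilyt" ✓)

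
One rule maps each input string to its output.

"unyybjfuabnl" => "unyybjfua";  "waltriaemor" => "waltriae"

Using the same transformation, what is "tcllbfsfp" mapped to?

tcllbf

Looking at the pairs, the operation is to delete the last 3 characters.
For "tcllbfsfp" the result is "tcllbf".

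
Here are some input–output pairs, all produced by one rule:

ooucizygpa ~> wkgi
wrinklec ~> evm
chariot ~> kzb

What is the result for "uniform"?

cnu

The transformation: shift every letter 8 places forward in the alphabet (wrapping around), then keep one character in every 3, starting at position 1 (positions 1st, 4th, 7th, ...).
So "uniform" becomes "cnu".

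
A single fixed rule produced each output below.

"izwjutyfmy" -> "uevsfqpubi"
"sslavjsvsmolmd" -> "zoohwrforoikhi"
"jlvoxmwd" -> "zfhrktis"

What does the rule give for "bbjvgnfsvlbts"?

oxxfrcjborhxp

The rule is to move the last character to the front, then shift every letter 4 places backward in the alphabet (wrapping around).
So "bbjvgnfsvlbts" becomes "oxxfrcjborhxp".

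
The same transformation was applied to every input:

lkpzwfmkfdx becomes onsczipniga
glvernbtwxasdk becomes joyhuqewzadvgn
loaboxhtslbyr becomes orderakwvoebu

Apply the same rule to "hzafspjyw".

kcdivsmbz

The rule is to shift every letter 3 places forward in the alphabet (wrapping around).
Doing the same to "hzafspjyw": "kcdivsmbz".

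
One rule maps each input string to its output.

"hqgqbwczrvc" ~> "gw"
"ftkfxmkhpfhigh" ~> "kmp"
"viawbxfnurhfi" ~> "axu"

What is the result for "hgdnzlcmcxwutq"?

Each output is the input with this applied: keep one character in every 3, starting at position 3 (positions 3rd, 6th, 9th, ...), then delete the last character.
"hgdnzlcmcxwutq" → "dlcu" → "dlc".

dlc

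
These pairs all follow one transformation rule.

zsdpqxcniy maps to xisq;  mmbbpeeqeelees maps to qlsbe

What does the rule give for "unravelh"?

What's happening: swap the front and back halves of the string, then keep one character in every 3, starting at position 1 (positions 1st, 4th, 7th, ...).
For "unravelh", step one produces "velhunra"; step two turns that into "vhr".

vhr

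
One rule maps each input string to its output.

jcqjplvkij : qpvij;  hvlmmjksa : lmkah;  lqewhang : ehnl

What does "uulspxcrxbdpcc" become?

The transformation: keep every other character starting from the first (positions 1st, 3rd, 5th, ...), then move the first character to the end.
For "uulspxcrxbdpcc" the result is "lpcxdcu".

lpcxdcu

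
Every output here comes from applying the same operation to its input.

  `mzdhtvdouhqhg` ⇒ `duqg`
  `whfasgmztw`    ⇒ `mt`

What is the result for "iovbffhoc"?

Rule — keep every other character starting from the first (positions 1st, 3rd, 5th, ...), then delete the first 3 characters.
Doing the same to "iovbffhoc": "hc".
(Check on "whfasgmztw": → "wfsmt" → "mt" ✓)

hc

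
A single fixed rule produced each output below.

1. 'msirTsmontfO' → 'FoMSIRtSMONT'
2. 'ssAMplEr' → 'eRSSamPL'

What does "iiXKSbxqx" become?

QXIIxksBX

Each output is the input with this applied: flip the case of every letter, then move the last 2 characters to the front (rotate right by 2).
For "iiXKSbxqx", step one produces "IIxksBXQX"; step two turns that into "QXIIxksBX".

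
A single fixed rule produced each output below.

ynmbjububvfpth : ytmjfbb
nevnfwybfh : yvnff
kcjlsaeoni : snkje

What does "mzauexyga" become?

ymeaa

The pattern: keep every other character starting from the first (positions 1st, 3rd, 5th, ...), then sort the characters into reverse alphabetical order.
Starting from "mzauexyga": after the first operation, "maeya"; after the second, "ymeaa".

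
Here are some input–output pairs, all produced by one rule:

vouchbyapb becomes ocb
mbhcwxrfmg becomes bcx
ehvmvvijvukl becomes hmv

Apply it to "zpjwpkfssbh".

In each case the input is transformed by: keep every other character starting from the second (positions 2nd, 4th, 6th, ...), then keep only the first 3 characters.
Working it through for "zpjwpkfssbh": intermediate "pwksb", final "pwk".

pwk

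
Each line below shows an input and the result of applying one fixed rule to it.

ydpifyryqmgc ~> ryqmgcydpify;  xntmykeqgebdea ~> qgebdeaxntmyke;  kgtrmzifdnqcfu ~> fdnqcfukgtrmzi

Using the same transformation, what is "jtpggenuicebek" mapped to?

uicebekjtpggen

What's happening: swap the front and back halves of the string.
On "jtpggenuicebek" that produces "uicebekjtpggen".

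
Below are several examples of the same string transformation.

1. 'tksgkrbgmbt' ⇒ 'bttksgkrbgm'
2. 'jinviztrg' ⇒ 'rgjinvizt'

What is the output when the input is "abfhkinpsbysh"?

The pattern: move the last 2 characters to the front (rotate right by 2).
For "abfhkinpsbysh" the result is "shabfhkinpsby".

shabfhkinpsby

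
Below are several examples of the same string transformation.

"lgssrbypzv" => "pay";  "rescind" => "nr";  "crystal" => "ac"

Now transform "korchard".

xqm

The pattern: shift every letter 9 places forward in the alphabet (wrapping around), then keep one character in every 3, starting at position 2 (positions 2nd, 5th, 8th, ...).
Applying both steps to "korchard": "txalqjam", then "xqm".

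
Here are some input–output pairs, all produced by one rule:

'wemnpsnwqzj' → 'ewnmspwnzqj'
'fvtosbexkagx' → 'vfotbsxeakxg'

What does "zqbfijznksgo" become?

Rule — swap each adjacent pair of characters (1↔2, 3↔4, ...).
For "zqbfijznksgo" the result is "qzfbjinzskog".

qzfbjinzskog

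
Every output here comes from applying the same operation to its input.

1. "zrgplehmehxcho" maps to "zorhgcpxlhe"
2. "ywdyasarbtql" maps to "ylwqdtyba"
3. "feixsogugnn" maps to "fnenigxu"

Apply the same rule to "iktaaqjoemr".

irkmteao

Each output is the input with this applied: take characters alternately from the front and the back (1st, last, 2nd, 2nd-last, ...), then delete the last 3 characters.
Working it through for "iktaaqjoemr": intermediate "irkmteaoajq", final "irkmteao".
(Check on "ywdyasarbtql": → "ylwqdtybarsa" → "ylwqdtyba" ✓)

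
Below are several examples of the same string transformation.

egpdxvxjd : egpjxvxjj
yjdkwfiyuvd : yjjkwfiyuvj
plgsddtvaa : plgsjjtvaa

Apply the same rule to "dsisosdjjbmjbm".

jsisosjjjbmjbm

Rule — replace every "d" with "j".
Applying that to "dsisosdjjbmjbm" gives "jsisosjjjbmjbm".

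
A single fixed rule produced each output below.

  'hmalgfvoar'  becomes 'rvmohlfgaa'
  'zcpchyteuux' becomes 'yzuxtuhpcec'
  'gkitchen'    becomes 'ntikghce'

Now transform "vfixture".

vxtuiref

In each case the input is transformed by: sort the characters into reverse alphabetical order, then swap each adjacent pair of characters (1↔2, 3↔4, ...).
Starting from "vfixture": after the first operation, "xvutrife"; after the second, "vxtuiref".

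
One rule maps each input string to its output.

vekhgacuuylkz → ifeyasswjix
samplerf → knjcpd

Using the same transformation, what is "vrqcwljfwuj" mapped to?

Rule — delete the first 2 characters, then shift every letter 2 places backward in the alphabet (wrapping around).
For "vrqcwljfwuj", step one produces "qcwljfwuj"; step two turns that into "oaujhdush".

oaujhdush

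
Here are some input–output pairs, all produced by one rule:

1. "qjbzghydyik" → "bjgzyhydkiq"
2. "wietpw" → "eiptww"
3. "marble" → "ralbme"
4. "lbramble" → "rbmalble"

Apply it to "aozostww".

zosowtaw

What's happening: move the first character to the end, then swap each adjacent pair of characters (1↔2, 3↔4, ...).
"aozostww" → "ozostwwa" → "zosowtaw".
(Check on "wietpw": → "ietpww" → "eiptww" ✓)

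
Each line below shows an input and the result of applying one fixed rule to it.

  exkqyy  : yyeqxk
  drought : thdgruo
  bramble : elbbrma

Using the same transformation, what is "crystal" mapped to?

lactrsy

The pattern: move the last character to the front, then take characters alternately from the front and the back (1st, last, 2nd, 2nd-last, ...).
Applying that to "crystal" gives "lactrsy".
(Check on "bramble": → "ebrambl" → "elbbrma" ✓)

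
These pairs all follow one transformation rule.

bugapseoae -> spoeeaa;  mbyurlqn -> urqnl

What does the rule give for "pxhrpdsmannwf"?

In each case the input is transformed by: delete the first 3 characters, then sort the characters into reverse alphabetical order.
Applying both steps to "pxhrpdsmannwf": "rpdsmannwf", then "wsrpnnmfda".

wsrpnnmfda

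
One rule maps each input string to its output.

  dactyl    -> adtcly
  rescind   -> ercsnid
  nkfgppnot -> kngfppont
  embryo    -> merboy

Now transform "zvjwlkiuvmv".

vzwjkluimvv

The pattern: swap each adjacent pair of characters (1↔2, 3↔4, ...).
On "zvjwlkiuvmv" that produces "vzwjkluimvv".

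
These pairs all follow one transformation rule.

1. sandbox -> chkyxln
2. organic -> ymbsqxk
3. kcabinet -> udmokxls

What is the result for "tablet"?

Rule — take characters alternately from the front and the back (1st, last, 2nd, 2nd-last, ...), then shift every letter 10 places forward in the alphabet (wrapping around).
On "tablet": the first step gives "ttaebl", and the second then gives "ddkolv".

ddkolv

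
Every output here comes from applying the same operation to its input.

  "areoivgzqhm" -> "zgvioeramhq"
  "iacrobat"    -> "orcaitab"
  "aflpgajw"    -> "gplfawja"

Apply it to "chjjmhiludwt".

The transformation: move the last 3 characters to the front (rotate right by 3), then reverse the string.
For "chjjmhiludwt", step one produces "dwtchjjmhilu"; step two turns that into "ulihmjjhctwd".

ulihmjjhctwd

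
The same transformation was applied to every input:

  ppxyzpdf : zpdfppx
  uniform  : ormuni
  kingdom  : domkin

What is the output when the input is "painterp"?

terppai

Each output is the input with this applied: move the first 3 characters to the end (rotate left by 3), then delete the first character.
For "painterp", step one produces "nterppai"; step two turns that into "terppai".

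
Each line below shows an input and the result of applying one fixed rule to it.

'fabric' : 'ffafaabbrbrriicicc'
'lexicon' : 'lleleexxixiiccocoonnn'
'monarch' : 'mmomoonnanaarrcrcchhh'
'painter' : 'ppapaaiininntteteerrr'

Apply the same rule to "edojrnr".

What's happening: repeat every character 3 times, then swap each adjacent pair of characters (1↔2, 3↔4, ...).
On "edojrnr": the first step gives "eeedddooojjjrrrnnnrrr", and the second then gives "eededdoojojjrrnrnnrrr".

eededdoojojjrrnrnnrrr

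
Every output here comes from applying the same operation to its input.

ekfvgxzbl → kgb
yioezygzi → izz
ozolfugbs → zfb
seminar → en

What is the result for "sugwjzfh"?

ujh

Each output is the input with this applied: keep one character in every 3, starting at position 2 (positions 2nd, 5th, 8th, ...).
"sugwjzfh" → "ujh".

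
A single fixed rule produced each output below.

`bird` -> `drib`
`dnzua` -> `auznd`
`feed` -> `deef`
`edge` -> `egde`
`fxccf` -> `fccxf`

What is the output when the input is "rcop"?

pocr

The pattern: reverse the string.
For "rcop" the result is "pocr".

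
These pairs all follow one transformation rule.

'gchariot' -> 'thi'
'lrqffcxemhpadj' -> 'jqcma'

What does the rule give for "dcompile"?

eoi

Each output is the input with this applied: move the last character to the front, then keep one character in every 3, starting at position 1 (positions 1st, 4th, 7th, ...).
Applying both steps to "dcompile": "edcompil", then "eoi".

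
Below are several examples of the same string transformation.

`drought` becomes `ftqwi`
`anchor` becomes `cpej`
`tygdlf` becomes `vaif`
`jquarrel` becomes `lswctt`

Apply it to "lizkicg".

nkbmk

What's happening: delete the last 2 characters, then shift every letter 2 places forward in the alphabet (wrapping around).
For "lizkicg", step one produces "lizki"; step two turns that into "nkbmk".
(Check on "anchor": → "anch" → "cpej" ✓)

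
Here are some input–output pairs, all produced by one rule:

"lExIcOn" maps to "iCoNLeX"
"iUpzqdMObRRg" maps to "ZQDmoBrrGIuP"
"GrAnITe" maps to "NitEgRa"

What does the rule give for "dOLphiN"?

The rule is to flip the case of every letter, then move the first 3 characters to the end (rotate left by 3).
Doing the same to "dOLphiN": "PHInDol".

PHInDol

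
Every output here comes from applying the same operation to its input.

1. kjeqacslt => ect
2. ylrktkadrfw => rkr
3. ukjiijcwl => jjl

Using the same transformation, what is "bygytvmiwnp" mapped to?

gvw

The rule is to keep one character in every 3, starting at position 3 (positions 3rd, 6th, 9th, ...).
Doing the same to "bygytvmiwnp": "gvw".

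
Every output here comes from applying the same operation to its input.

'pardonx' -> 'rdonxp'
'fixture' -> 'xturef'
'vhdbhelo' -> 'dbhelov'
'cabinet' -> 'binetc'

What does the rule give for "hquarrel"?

Rule — move the first 2 characters to the end (rotate left by 2), then delete the last character.
Working it through for "hquarrel": intermediate "uarrelhq", final "uarrelh".

uarrelh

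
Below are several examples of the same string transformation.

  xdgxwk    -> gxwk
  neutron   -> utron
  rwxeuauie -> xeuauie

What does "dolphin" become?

Rule — delete the first 2 characters.
On "dolphin" that produces "lphin".

lphin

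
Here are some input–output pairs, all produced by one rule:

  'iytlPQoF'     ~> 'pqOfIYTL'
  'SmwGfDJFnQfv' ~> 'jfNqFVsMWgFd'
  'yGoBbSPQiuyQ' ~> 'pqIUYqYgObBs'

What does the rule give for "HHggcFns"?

The rule is to flip the case of every letter, then swap the front and back halves of the string.
Starting from "HHggcFns": after the first operation, "hhGGCfNS"; after the second, "CfNShhGG".

CfNShhGG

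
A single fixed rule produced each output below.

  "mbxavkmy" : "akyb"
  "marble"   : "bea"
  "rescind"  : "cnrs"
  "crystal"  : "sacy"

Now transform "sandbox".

dosn

Rule — move the first 3 characters to the end (rotate left by 3), then keep every other character starting from the first (positions 1st, 3rd, 5th, ...).
For "sandbox" the result is "dosn".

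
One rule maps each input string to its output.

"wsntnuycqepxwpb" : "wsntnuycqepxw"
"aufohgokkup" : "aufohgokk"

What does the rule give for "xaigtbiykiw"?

xaigtbiyk

The pattern: delete the last 2 characters.
"xaigtbiykiw" → "xaigtbiyk".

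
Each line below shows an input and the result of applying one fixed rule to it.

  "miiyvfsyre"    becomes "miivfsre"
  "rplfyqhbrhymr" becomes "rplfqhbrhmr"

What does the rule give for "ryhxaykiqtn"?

rhxakiqtn

Looking at the pairs, the operation is to remove every "y".
For "ryhxaykiqtn" the result is "rhxakiqtn".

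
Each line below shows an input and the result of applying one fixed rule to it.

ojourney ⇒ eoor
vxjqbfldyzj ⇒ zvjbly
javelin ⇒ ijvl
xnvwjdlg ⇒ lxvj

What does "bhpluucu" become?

cbpu

The transformation: move the last 2 characters to the front (rotate right by 2), then keep every other character starting from the first (positions 1st, 3rd, 5th, ...).
Applying both steps to "bhpluucu": "cubhpluu", then "cbpu".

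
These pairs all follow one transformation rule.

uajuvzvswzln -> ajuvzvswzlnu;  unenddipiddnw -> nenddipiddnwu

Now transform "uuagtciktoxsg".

The rule is to move the first character to the end.
Applying that to "uuagtciktoxsg" gives "uagtciktoxsgu".

uagtciktoxsgu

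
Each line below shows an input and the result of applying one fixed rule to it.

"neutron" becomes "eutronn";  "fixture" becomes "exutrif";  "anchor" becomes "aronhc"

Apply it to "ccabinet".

atnieccb

What's happening: sort the characters into reverse alphabetical order, then move the last character to the front.
Applying both steps to "ccabinet": "tnieccba", then "atnieccb".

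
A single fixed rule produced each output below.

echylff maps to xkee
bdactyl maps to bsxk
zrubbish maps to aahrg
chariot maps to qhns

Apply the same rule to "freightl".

In each case the input is transformed by: shift every letter 1 place backward in the alphabet (wrapping around), then delete the first 3 characters.
Applying both steps to "freightl": "eqdhfgsk", then "hfgsk".

hfgsk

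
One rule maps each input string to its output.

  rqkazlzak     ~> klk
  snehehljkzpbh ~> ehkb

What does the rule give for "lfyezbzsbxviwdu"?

Rule — keep one character in every 3, starting at position 3 (positions 3rd, 6th, 9th, ...).
So "lfyezbzsbxviwdu" becomes "ybbiu".

ybbiu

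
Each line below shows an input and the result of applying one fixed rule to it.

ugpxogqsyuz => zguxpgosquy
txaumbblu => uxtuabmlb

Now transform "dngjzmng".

nndjgmzg

Rule — swap each adjacent pair of characters (1↔2, 3↔4, ...), then move the last character to the front.
"dngjzmng" → "ndjgmzgn" → "nndjgmzg".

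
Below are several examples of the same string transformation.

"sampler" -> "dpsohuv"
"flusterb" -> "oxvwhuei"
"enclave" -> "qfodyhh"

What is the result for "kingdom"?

The rule is to move the first character to the end, then shift every letter 3 places forward in the alphabet (wrapping around).
Working it through for "kingdom": intermediate "ingdomk", final "lqjgrpn".

lqjgrpn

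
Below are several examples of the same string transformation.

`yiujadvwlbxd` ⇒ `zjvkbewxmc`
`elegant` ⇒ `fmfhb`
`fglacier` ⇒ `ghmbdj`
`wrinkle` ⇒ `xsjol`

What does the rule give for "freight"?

The rule is to shift every letter 1 place forward in the alphabet (wrapping around), then delete the last 2 characters.
For "freight", step one produces "gsfjhiu"; step two turns that into "gsfjh".

gsfjh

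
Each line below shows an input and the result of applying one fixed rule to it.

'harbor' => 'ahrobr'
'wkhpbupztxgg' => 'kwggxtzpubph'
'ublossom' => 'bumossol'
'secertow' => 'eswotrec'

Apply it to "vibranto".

ivotnarb

Each output is the input with this applied: reverse the string, then move the last 2 characters to the front (rotate right by 2).
For "vibranto", step one produces "otnarbiv"; step two turns that into "ivotnarb".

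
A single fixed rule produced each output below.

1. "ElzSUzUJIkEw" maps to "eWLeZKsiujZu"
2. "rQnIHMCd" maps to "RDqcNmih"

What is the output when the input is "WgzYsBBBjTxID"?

Each output is the input with this applied: take characters alternately from the front and the back (1st, last, 2nd, 2nd-last, ...), then flip the case of every letter.
Starting from "WgzYsBBBjTxID": after the first operation, "WDgIzxYTsjBBB"; after the second, "wdGiZXytSJbbb".
(Check on "ElzSUzUJIkEw": → "EwlEzkSIUJzU" → "eWLeZKsiujZu" ✓)

wdGiZXytSJbbb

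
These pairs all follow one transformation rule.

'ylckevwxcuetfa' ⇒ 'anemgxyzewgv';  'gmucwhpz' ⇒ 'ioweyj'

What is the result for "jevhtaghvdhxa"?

lgxjvcijxfj

Looking at the pairs, the operation is to delete the last 2 characters, then shift every letter 2 places forward in the alphabet (wrapping around).
Doing the same to "jevhtaghvdhxa": "lgxjvcijxfj".
(Check on "ylckevwxcuetfa": → "ylckevwxcuet" → "anemgxyzewgv" ✓)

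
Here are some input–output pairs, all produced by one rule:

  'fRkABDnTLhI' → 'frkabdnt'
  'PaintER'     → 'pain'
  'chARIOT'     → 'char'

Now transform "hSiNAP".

hsi

Rule — delete the last 3 characters, then convert every letter to lowercase.
Applying both steps to "hSiNAP": "hSi", then "hsi".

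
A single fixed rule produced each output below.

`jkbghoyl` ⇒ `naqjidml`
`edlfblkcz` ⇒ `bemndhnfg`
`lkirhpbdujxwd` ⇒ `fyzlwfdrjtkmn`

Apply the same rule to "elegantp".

What's happening: reverse the string, then shift every letter 2 places forward in the alphabet (wrapping around).
For "elegantp", step one produces "ptnagele"; step two turns that into "rvpcigng".

rvpcigng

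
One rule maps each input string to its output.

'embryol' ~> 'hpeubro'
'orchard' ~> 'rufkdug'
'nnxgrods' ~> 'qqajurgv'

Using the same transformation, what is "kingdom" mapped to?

Rule — shift every letter 3 places forward in the alphabet (wrapping around).
"kingdom" → "nlqjgrp".

nlqjgrp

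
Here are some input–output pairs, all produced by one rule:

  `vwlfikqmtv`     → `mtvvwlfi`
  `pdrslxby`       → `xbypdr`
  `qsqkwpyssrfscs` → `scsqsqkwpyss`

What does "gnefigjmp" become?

Looking at the pairs, the operation is to move the last 3 characters to the front (rotate right by 3), then delete the last 2 characters.
Working it through for "gnefigjmp": intermediate "jmpgnefig", final "jmpgnef".
(Check on "qsqkwpyssrfscs": → "scsqsqkwpyssrf" → "scsqsqkwpyss" ✓)

jmpgnef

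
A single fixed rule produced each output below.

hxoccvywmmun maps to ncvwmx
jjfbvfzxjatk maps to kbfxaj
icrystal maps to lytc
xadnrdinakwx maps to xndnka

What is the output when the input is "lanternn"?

ntra

Rule — keep every other character starting from the second (positions 2nd, 4th, 6th, ...), then swap the first and last characters.
Starting from "lanternn": after the first operation, "atrn"; after the second, "ntra".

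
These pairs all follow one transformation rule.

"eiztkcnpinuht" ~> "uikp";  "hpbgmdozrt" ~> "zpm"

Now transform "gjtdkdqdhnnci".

njkd

Rule — keep one character in every 3, starting at position 2 (positions 2nd, 5th, 8th, ...), then move the last character to the front.
Working it through for "gjtdkdqdhnnci": intermediate "jkdn", final "njkd".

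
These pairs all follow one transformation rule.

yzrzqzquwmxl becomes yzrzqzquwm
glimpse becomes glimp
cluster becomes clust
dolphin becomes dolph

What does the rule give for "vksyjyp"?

vksyj

Looking at the pairs, the operation is to delete the last 2 characters.
For "vksyjyp" the result is "vksyj".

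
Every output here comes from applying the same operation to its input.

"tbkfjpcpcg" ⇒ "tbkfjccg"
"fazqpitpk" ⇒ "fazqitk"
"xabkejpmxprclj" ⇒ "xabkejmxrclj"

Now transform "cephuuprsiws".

cehuursiws

Looking at the pairs, the operation is to remove every "p".
For "cephuuprsiws" the result is "cehuursiws".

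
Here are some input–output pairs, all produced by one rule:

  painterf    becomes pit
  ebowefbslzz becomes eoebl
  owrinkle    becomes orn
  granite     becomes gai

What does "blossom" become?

bos

The transformation: delete the last 2 characters, then keep every other character starting from the first (positions 1st, 3rd, 5th, ...).
So "blossom" becomes "bos".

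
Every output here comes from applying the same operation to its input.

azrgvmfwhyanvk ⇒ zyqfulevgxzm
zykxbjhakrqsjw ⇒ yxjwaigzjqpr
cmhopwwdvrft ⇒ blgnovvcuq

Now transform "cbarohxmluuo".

bazqngwlkt

The pattern: delete the last 2 characters, then shift every letter 1 place backward in the alphabet (wrapping around).
On "cbarohxmluuo": the first step gives "cbarohxmlu", and the second then gives "bazqngwlkt".
(Check on "cmhopwwdvrft": → "cmhopwwdvr" → "blgnovvcuq" ✓)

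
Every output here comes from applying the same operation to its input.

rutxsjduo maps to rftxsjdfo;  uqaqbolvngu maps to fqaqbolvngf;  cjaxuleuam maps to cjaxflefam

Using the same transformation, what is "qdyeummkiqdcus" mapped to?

qdyefmmkiqdcfs

Rule — replace every "u" with "f".
On "qdyeummkiqdcus" that produces "qdyefmmkiqdcfs".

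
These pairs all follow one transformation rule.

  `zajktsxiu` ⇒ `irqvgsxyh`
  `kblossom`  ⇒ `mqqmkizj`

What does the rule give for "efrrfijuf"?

The transformation: move the first 3 characters to the end (rotate left by 3), then shift every letter 2 places backward in the alphabet (wrapping around).
Working it through for "efrrfijuf": intermediate "rfijufefr", final "pdghsdcdp".

pdghsdcdp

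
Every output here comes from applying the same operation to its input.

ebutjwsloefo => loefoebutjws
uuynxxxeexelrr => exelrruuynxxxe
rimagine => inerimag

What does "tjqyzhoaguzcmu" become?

guzcmutjqyzhoa

What's happening: move the first character to the end, then swap the front and back halves of the string.
So "tjqyzhoaguzcmu" becomes "guzcmutjqyzhoa".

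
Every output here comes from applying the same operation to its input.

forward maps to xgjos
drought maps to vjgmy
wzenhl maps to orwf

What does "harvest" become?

The transformation: shift every letter 8 places backward in the alphabet (wrapping around), then delete the last 2 characters.
Starting from "harvest": after the first operation, "zsjnwkl"; after the second, "zsjnw".
(Check on "wzenhl": → "orwfzd" → "orwf" ✓)

zsjnw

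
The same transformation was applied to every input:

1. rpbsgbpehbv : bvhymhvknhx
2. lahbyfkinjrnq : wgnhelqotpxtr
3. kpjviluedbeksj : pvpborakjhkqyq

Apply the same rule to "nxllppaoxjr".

In each case the input is transformed by: shift every letter 6 places forward in the alphabet (wrapping around), then swap the first and last characters.
Applying both steps to "nxllppaoxjr": "tdrrvvgudpx", then "xdrrvvgudpt".

xdrrvvgudpt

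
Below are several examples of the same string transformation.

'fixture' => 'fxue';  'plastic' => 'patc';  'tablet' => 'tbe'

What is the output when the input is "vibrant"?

vbat

The pattern: keep every other character starting from the first (positions 1st, 3rd, 5th, ...).
On "vibrant" that produces "vbat".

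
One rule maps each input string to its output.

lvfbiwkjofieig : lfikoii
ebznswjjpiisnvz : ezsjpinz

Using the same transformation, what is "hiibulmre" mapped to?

hiume

The rule is to keep every other character starting from the first (positions 1st, 3rd, 5th, ...).
On "hiibulmre" that produces "hiume".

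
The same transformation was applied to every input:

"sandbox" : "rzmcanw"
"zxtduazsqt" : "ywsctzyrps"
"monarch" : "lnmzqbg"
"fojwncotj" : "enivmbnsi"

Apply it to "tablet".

Looking at the pairs, the operation is to shift every letter 1 place backward in the alphabet (wrapping around).
"tablet" → "szakds".

szakds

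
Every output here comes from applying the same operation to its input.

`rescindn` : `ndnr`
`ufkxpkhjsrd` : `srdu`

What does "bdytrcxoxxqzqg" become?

zqgb

Each output is the input with this applied: move the last 3 characters to the front (rotate right by 3), then keep only the first 4 characters.
"bdytrcxoxxqzqg" → "zqgbdytrcxoxxq" → "zqgb".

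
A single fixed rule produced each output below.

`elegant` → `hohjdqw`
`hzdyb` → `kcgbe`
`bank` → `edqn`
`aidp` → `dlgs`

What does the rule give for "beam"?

ehdp

The transformation: shift every letter 3 places forward in the alphabet (wrapping around).
For "beam" the result is "ehdp".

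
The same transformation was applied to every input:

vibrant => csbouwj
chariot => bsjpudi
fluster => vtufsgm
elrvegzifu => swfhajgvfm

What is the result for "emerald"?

fsbmefn

In each case the input is transformed by: move the first 2 characters to the end (rotate left by 2), then shift every letter 1 place forward in the alphabet (wrapping around).
"emerald" → "eraldem" → "fsbmefn".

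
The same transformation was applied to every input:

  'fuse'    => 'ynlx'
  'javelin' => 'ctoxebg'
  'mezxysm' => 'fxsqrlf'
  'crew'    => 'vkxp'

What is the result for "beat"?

In each case the input is transformed by: shift every letter 7 places backward in the alphabet (wrapping around).
On "beat" that produces "uxtm".

uxtm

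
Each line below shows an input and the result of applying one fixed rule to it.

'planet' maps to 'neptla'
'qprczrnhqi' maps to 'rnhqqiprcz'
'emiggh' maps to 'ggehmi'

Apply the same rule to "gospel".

What's happening: swap the first and last characters, then swap the front and back halves of the string.
For "gospel", step one produces "lospeg"; step two turns that into "peglos".
(Check on "qprczrnhqi": → "iprczrnhqq" → "rnhqqiprcz" ✓)

peglos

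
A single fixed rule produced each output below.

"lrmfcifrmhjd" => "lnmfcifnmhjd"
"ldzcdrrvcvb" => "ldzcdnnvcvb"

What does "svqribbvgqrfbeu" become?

The pattern: replace every "r" with "n".
So "svqribbvgqrfbeu" becomes "svqnibbvgqnfbeu".

svqnibbvgqnfbeu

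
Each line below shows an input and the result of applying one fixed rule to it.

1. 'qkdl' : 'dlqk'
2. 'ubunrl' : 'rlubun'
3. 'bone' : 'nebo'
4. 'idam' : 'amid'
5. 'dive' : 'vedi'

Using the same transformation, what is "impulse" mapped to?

seimpul

Each output is the input with this applied: move the last 2 characters to the front (rotate right by 2).
Applying that to "impulse" gives "seimpul".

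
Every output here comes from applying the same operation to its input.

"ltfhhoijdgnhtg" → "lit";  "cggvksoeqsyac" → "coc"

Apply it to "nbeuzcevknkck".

Looking at the pairs, the operation is to keep every other character starting from the first (positions 1st, 3rd, 5th, ...), then keep one character in every 3, starting at position 1 (positions 1st, 4th, 7th, ...).
Working it through for "nbeuzcevknkck": intermediate "nezekkk", final "nek".

nek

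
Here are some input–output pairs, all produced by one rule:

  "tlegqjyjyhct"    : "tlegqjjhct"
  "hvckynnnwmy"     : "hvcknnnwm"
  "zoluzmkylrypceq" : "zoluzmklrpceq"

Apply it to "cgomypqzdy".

Looking at the pairs, the operation is to remove every "y".
"cgomypqzdy" → "cgompqzd".

cgompqzd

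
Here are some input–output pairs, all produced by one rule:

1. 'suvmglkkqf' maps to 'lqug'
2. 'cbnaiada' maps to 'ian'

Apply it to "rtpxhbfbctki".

What's happening: swap the front and back halves of the string, then keep one character in every 3, starting at position 1 (positions 1st, 4th, 7th, ...).
Starting from "rtpxhbfbctki": after the first operation, "fbctkirtpxhb"; after the second, "ftrx".

ftrx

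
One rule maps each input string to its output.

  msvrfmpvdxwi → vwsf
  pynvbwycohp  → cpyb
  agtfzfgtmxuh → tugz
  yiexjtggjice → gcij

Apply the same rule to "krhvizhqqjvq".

qvri

The transformation: keep one character in every 3, starting at position 2 (positions 2nd, 5th, 8th, ...), then move the first 2 characters to the end (rotate left by 2).
"krhvizhqqjvq" → "riqv" → "qvri".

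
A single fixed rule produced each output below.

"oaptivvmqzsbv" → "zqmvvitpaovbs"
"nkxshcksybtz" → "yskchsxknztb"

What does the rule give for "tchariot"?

Each output is the input with this applied: reverse the string, then move the first 3 characters to the end (rotate left by 3).
So "tchariot" becomes "rahcttoi".

rahcttoi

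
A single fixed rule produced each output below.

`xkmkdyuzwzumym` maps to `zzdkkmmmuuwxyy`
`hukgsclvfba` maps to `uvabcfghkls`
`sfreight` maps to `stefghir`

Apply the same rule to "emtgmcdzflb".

tzbcdefglmm

The rule is to sort the characters into alphabetical order, then move the last 2 characters to the front (rotate right by 2).
"emtgmcdzflb" → "bcdefglmmtz" → "tzbcdefglmm".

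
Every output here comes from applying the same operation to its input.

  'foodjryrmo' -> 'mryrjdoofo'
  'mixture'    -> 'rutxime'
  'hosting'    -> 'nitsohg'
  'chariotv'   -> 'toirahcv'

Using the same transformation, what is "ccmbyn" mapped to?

Looking at the pairs, the operation is to move the last character to the front, then reverse the string.
"ccmbyn" → "nccmby" → "ybmccn".

ybmccn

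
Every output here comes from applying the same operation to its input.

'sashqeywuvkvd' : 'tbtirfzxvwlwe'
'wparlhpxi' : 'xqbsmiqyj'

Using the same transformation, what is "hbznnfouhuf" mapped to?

What's happening: shift every letter 1 place forward in the alphabet (wrapping around).
Applying that to "hbznnfouhuf" gives "icaoogpvivg".

icaoogpvivg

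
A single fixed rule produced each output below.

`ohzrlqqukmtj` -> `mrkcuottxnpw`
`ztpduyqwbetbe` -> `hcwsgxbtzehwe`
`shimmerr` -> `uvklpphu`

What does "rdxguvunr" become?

uugajxyxq

The transformation: shift every letter 3 places forward in the alphabet (wrapping around), then move the last character to the front.
Applying both steps to "rdxguvunr": "ugajxyxqu", then "uugajxyxq".
(Check on "ohzrlqqukmtj": → "rkcuottxnpwm" → "mrkcuottxnpw" ✓)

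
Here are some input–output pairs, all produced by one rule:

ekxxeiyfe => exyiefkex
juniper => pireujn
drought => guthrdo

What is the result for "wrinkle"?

The rule is to move the first 3 characters to the end (rotate left by 3), then swap each adjacent pair of characters (1↔2, 3↔4, ...).
For "wrinkle" the result is "knelrwi".

knelrwi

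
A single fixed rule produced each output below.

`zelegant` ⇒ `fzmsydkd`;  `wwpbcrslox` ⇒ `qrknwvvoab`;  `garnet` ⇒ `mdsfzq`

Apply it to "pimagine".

fhmdohlz

What's happening: shift every letter 1 place backward in the alphabet (wrapping around), then swap the front and back halves of the string.
On "pimagine": the first step gives "ohlzfhmd", and the second then gives "fhmdohlz".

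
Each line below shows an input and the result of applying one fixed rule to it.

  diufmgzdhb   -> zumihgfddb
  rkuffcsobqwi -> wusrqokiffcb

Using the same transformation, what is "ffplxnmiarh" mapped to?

In each case the input is transformed by: sort the characters into reverse alphabetical order.
Applying that to "ffplxnmiarh" gives "xrpnmlihffa".

xrpnmlihffa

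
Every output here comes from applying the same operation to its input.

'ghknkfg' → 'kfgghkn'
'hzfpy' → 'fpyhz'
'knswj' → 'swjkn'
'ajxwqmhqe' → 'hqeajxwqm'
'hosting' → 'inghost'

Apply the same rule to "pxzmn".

zmnpx

The transformation: move the last 3 characters to the front (rotate right by 3).
On "pxzmn" that produces "zmnpx".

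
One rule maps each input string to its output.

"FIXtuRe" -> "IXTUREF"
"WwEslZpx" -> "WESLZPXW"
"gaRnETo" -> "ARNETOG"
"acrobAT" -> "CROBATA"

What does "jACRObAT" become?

ACROBATJ

Rule — move the first character to the end, then convert every letter to uppercase.
"jACRObAT" → "ACRObATj" → "ACROBATJ".
(Check on "FIXtuRe": → "IXtuReF" → "IXTUREF" ✓)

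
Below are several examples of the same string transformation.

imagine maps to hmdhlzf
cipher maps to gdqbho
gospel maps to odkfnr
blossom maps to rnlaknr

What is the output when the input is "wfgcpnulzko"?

yjnvefbomtk

The transformation: move the last 3 characters to the front (rotate right by 3), then shift every letter 1 place backward in the alphabet (wrapping around).
Starting from "wfgcpnulzko": after the first operation, "zkowfgcpnul"; after the second, "yjnvefbomtk".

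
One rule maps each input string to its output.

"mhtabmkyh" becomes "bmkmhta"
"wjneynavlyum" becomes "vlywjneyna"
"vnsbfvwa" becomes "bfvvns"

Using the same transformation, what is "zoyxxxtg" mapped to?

xxxzoy

Rule — delete the last 2 characters, then move the last 3 characters to the front (rotate right by 3).
"zoyxxxtg" → "zoyxxx" → "xxxzoy".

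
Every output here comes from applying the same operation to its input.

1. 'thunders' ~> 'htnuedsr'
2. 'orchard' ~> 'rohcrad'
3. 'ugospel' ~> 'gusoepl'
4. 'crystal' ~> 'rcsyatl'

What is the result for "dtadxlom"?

tddalxmo

Looking at the pairs, the operation is to swap each adjacent pair of characters (1↔2, 3↔4, ...).
Applying that to "dtadxlom" gives "tddalxmo".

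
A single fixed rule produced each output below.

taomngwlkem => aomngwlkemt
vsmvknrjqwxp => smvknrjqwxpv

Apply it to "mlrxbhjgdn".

Each output is the input with this applied: move the first character to the end.
Doing the same to "mlrxbhjgdn": "lrxbhjgdnm".

lrxbhjgdnm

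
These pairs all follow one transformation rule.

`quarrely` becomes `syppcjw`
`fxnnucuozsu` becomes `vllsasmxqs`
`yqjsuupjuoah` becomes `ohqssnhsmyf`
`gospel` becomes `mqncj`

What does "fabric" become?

yzpga

The transformation: shift every letter 2 places backward in the alphabet (wrapping around), then delete the first character.
Applying both steps to "fabric": "dyzpga", then "yzpga".
(Check on "quarrely": → "osyppcjw" → "syppcjw" ✓)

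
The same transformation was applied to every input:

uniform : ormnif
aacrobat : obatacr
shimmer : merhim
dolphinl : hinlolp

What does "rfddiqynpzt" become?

iqynpztfdd

In each case the input is transformed by: delete the first character, then move the first 3 characters to the end (rotate left by 3).
For "rfddiqynpzt", step one produces "fddiqynpzt"; step two turns that into "iqynpztfdd".
(Check on "uniform": → "niform" → "ormnif" ✓)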